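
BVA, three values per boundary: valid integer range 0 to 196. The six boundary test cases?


Range: [0, 196]
Boundaries: just below min, min, min+1, max-1, max, just above max
Values: [-1, 0, 1, 195, 196, 197]

[-1, 0, 1, 195, 196, 197]


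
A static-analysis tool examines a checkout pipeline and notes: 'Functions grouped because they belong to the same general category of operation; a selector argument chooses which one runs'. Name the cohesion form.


Reasoning: Grouped by category of activity, not by data or sequence
Type: Logical cohesion

Logical cohesion


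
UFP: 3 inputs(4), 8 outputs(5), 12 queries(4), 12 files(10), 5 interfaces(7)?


UFP = EI*4 + EO*5 + EQ*4 + ILF*10 + EIF*7
UFP = 3*4 + 8*5 + 12*4 + 12*10 + 5*7
UFP = 12 + 40 + 48 + 120 + 35
UFP = 255

255


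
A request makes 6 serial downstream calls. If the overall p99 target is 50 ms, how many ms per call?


Formula: per_stage = total_budget / stages
per_stage = 50 / 6
per_stage = 8.33 ms

8.33 ms


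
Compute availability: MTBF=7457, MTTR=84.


Availability = MTBF / (MTBF + MTTR)
Availability = 7457 / (7457 + 84)
Availability = 7457 / 7541
Availability = 98.8861%

98.8861%


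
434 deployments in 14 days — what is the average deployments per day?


Formula: deployments per day = releases / days
= 434 / 14
= 31.0 deploys/day
(equivalently, 217.0 deploys/week)

31.0 deploys/day


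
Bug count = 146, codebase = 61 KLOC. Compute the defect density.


Defect density = defects / KLOC
Defect density = 146 / 61
Defect density = 2.393 defects/KLOC

2.393 defects/KLOC


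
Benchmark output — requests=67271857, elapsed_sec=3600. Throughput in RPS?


Formula: throughput = requests / seconds
throughput = 67271857 / 3600
throughput = 18686.63 requests/second

18686.63 requests/second


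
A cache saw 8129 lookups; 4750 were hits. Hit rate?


Formula: hit rate = hits / (hits + misses) * 100
hit rate = 4750 / (4750 + 3379) * 100
hit rate = 4750 / 8129 * 100
hit rate = 58.43%

58.43%


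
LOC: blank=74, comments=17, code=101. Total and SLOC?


Total LOC = blank + comment + code
Total LOC = 74 + 17 + 101 = 192
SLOC (source only) = code = 101

Total LOC: 192, SLOC: 101


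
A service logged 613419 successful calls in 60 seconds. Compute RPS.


Formula: throughput = requests / seconds
throughput = 613419 / 60
throughput = 10223.65 requests/second

10223.65 requests/second


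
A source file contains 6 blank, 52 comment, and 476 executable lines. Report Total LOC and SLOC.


Total LOC = blank + comment + code
Total LOC = 6 + 52 + 476 = 534
SLOC (source only) = code = 476

Total LOC: 534, SLOC: 476


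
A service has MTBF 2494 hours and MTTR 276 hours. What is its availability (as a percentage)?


Availability = MTBF / (MTBF + MTTR)
Availability = 2494 / (2494 + 276)
Availability = 2494 / 2770
Availability = 90.0361%

90.0361%


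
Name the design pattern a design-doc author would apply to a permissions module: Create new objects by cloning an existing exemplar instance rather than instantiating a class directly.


This matches the Prototype pattern

Prototype


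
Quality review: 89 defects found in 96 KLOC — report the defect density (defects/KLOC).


Defect density = defects / KLOC
Defect density = 89 / 96
Defect density = 0.927 defects/KLOC

0.927 defects/KLOC


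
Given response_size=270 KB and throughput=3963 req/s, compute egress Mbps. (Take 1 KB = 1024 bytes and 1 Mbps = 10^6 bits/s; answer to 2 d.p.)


Formula: Mbps = payload_bytes * RPS * 8 / 1e6
Payload per request = 270 KB = 270 * 1024 = 276480 bytes
Total bytes/sec = 276480 * 3963 = 1095690240
Total bits/sec = 1095690240 * 8 = 8765521920
Mbps = 8765521920 / 1e6 = 8765.52

8765.52 Mbps


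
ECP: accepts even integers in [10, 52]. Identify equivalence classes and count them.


Constraint: even integers in [10, 52]
Class 1: x < 10 — out-of-range invalid
Class 2: x in [10,52] but odd — wrong type invalid
Class 3: x in [10,52] and even — valid
Class 4: x > 52 — out-of-range invalid
Total equivalence classes: 4

4 equivalence classes


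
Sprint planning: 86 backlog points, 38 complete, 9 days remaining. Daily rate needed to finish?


Formula: Required rate = Remaining points / Days left
Remaining = 86 - 38 = 48 points
Required rate = 48 / 9 = 5.33 points/day

5.33 points/day


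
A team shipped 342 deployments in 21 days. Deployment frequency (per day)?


Formula: deployments per day = releases / days
= 342 / 21
= 16.286 deploys/day
(equivalently, 114.0 deploys/week)

16.286 deploys/day


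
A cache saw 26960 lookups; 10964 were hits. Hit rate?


Formula: hit rate = hits / (hits + misses) * 100
hit rate = 10964 / (10964 + 15996) * 100
hit rate = 10964 / 26960 * 100
hit rate = 40.67%

40.67%


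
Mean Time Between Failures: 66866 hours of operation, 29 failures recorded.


Formula: MTBF = Total operating time / Number of failures
MTBF = 66866 / 29
MTBF = 2305.72 hours

2305.72 hours


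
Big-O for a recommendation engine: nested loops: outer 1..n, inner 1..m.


Reasoning: product of independent bounds
Complexity: O(n*m)

O(n*m)


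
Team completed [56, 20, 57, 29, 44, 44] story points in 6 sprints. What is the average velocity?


Formula: Avg velocity = Total points / Number of sprints
Points: [56, 20, 57, 29, 44, 44]
Sum = 56 + 20 + 57 + 29 + 44 + 44 = 250
Avg velocity = 250 / 6 = 41.67 points/sprint

41.67 points/sprint


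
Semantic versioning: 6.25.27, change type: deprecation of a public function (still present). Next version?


Current: 6.25.27
Change category: 'deprecation of a public function (still present)' → minor bump
SemVer rule: minor bump → increment MINOR, reset PATCH to 0 (MAJOR unchanged)
New: 6.26.0

6.26.0


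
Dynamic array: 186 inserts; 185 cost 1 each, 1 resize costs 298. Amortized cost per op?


Formula: Amortized cost = Total cost / Operations
Total cost = (185 * 1) + (1 * 298)
Total cost = 185 + 298 = 483
Amortized = 483 / 186 = 2.5968

2.5968


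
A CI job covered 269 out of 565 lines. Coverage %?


Coverage = covered / total * 100
Coverage = 269 / 565 * 100
Coverage = 47.61%

47.61%


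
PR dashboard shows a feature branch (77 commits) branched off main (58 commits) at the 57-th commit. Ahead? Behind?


Common ancestor: commit #57
feature commits after divergence: 77 - 57 = 20
main commits after divergence: 58 - 57 = 1
feature is 20 commits ahead of main
main is 1 commits ahead of feature

feature ahead: 20, main ahead: 1


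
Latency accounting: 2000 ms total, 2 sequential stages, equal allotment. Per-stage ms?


Formula: per_stage = total_budget / stages
per_stage = 2000 / 2
per_stage = 1000.0 ms

1000.0 ms


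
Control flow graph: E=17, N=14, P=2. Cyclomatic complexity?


Formula: V(G) = E - N + 2P
V(G) = 17 - 14 + 2*2
V(G) = 3 + 4
V(G) = 7

7


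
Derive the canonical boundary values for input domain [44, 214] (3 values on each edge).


Range: [44, 214]
Boundaries: just below min, min, min+1, max-1, max, just above max
Values: [43, 44, 45, 213, 214, 215]

[43, 44, 45, 213, 214, 215]


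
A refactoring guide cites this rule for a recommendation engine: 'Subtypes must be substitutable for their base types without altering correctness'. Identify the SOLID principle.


This describes the Liskov Substitution Principle (LSP)

Liskov Substitution Principle (LSP)


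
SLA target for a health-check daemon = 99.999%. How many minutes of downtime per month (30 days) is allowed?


Formula: allowed downtime = period * (100 - SLA) / 100
Period (month (30 days)) = 43200 minutes
Unavailability fraction = (100 - 99.999) / 100
Allowed downtime = 43200 * (100 - 99.999) / 100
Allowed downtime = 0.432 minutes

0.432 minutes


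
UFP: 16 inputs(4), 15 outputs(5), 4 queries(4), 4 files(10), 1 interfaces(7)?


UFP = EI*4 + EO*5 + EQ*4 + ILF*10 + EIF*7
UFP = 16*4 + 15*5 + 4*4 + 4*10 + 1*7
UFP = 64 + 75 + 16 + 40 + 7
UFP = 202

202


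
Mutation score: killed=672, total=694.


Mutation score = killed / total * 100
Mutation score = 672 / 694 * 100
Mutation score = 96.83%

96.83%


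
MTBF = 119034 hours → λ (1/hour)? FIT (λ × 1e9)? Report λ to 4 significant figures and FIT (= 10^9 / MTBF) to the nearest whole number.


Formula: λ = 1 / MTBF; FIT = λ × 1e9 = 1e9 / MTBF
λ = 1 / 119034 ≈ 8.401e-06 failures/hour
FIT = 1e9 / 119034 ≈ 8401 failures per 1e9 hours (nearest whole number)

λ = 8.401e-06 /h, FIT = 8401


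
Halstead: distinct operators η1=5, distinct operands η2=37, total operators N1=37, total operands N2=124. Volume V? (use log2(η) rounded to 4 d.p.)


Formula: V = N * log2(η), where N = N1 + N2 and η = η1 + η2
η = 5 + 37 = 42
N = 37 + 124 = 161
log2(42) ≈ 5.3923
V = 161 * 5.3923 = 868.16

868.16


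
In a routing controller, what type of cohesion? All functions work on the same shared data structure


Reasoning: Functions share data
Type: Communicational cohesion

Communicational cohesion


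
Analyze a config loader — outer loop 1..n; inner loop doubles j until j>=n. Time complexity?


Reasoning: linear outer times logarithmic inner
Complexity: O(n log n)

O(n log n)


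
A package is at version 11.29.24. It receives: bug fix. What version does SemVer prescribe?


Current: 11.29.24
Change category: 'bug fix' → patch bump
SemVer rule: patch bump → increment PATCH (MAJOR and MINOR unchanged)
New: 11.29.25

11.29.25


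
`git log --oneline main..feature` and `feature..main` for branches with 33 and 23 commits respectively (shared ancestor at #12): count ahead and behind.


Common ancestor: commit #12
feature commits after divergence: 33 - 12 = 21
main commits after divergence: 23 - 12 = 11
feature is 21 commits ahead of main
main is 11 commits ahead of feature

feature ahead: 21, main ahead: 11


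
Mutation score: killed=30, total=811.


Mutation score = killed / total * 100
Mutation score = 30 / 811 * 100
Mutation score = 3.7%

3.7%


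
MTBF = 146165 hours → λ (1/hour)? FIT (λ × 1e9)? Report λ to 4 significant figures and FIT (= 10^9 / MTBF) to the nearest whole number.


Formula: λ = 1 / MTBF; FIT = λ × 1e9 = 1e9 / MTBF
λ = 1 / 146165 ≈ 6.842e-06 failures/hour
FIT = 1e9 / 146165 ≈ 6842 failures per 1e9 hours (nearest whole number)

λ = 6.842e-06 /h, FIT = 6842


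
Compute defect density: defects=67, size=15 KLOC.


Defect density = defects / KLOC
Defect density = 67 / 15
Defect density = 4.467 defects/KLOC

4.467 defects/KLOC


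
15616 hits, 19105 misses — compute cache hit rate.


Formula: hit rate = hits / (hits + misses) * 100
hit rate = 15616 / (15616 + 19105) * 100
hit rate = 15616 / 34721 * 100
hit rate = 44.98%

44.98%


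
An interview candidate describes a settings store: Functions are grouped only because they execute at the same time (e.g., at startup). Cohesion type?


Reasoning: Related by timing only
Type: Temporal cohesion

Temporal cohesion


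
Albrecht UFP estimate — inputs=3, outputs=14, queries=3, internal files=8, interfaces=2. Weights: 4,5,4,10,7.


UFP = EI*4 + EO*5 + EQ*4 + ILF*10 + EIF*7
UFP = 3*4 + 14*5 + 3*4 + 8*10 + 2*7
UFP = 12 + 70 + 12 + 80 + 14
UFP = 188

188


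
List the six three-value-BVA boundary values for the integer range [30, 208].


Range: [30, 208]
Boundaries: just below min, min, min+1, max-1, max, just above max
Values: [29, 30, 31, 207, 208, 209]

[29, 30, 31, 207, 208, 209]


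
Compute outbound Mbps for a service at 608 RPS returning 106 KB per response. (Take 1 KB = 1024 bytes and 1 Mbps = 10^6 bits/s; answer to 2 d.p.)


Formula: Mbps = payload_bytes * RPS * 8 / 1e6
Payload per request = 106 KB = 106 * 1024 = 108544 bytes
Total bytes/sec = 108544 * 608 = 65994752
Total bits/sec = 65994752 * 8 = 527958016
Mbps = 527958016 / 1e6 = 527.96

527.96 Mbps


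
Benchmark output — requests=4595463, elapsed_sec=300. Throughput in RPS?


Formula: throughput = requests / seconds
throughput = 4595463 / 300
throughput = 15318.21 requests/second

15318.21 requests/second


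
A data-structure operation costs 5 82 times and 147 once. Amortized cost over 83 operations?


Formula: Amortized cost = Total cost / Operations
Total cost = (82 * 5) + (1 * 147)
Total cost = 410 + 147 = 557
Amortized = 557 / 83 = 6.7108

6.7108


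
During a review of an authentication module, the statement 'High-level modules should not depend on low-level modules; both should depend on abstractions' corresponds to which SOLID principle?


This describes the Dependency Inversion Principle (DIP)

Dependency Inversion Principle (DIP)


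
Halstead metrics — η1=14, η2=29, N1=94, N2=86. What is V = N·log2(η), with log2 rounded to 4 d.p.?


Formula: V = N * log2(η), where N = N1 + N2 and η = η1 + η2
η = 14 + 29 = 43
N = 94 + 86 = 180
log2(43) ≈ 5.4263
V = 180 * 5.4263 = 976.73

976.73


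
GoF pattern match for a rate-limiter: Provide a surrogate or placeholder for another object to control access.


This matches the Proxy pattern

Proxy


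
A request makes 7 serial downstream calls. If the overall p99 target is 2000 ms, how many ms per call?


Formula: per_stage = total_budget / stages
per_stage = 2000 / 7
per_stage = 285.71 ms

285.71 ms


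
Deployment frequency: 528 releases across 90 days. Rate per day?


Formula: deployments per day = releases / days
= 528 / 90
= 5.867 deploys/day
(equivalently, 41.07 deploys/week)

5.867 deploys/day


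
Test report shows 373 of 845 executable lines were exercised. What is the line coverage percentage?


Coverage = covered / total * 100
Coverage = 373 / 845 * 100
Coverage = 44.14%

44.14%


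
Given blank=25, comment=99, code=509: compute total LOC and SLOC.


Total LOC = blank + comment + code
Total LOC = 25 + 99 + 509 = 633
SLOC (source only) = code = 509

Total LOC: 633, SLOC: 509


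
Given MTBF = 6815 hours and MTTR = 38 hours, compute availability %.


Availability = MTBF / (MTBF + MTTR)
Availability = 6815 / (6815 + 38)
Availability = 6815 / 6853
Availability = 99.4455%

99.4455%


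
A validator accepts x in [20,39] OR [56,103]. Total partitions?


Valid ranges: [20,39] and [56,103]
Class 1: x < 20 — invalid
Class 2: 20 ≤ x ≤ 39 — valid
Class 3: 39 < x < 56 — invalid (gap between ranges)
Class 4: 56 ≤ x ≤ 103 — valid
Class 5: x > 103 — invalid
Total equivalence classes: 5

5 equivalence classes


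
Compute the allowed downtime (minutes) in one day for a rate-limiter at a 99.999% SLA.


Formula: allowed downtime = period * (100 - SLA) / 100
Period (day) = 1440 minutes
Unavailability fraction = (100 - 99.999) / 100
Allowed downtime = 1440 * (100 - 99.999) / 100
Allowed downtime = 0.0144 minutes

0.0144 minutes


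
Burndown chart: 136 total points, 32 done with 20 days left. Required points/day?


Formula: Required rate = Remaining points / Days left
Remaining = 136 - 32 = 104 points
Required rate = 104 / 20 = 5.2 points/day

5.2 points/day


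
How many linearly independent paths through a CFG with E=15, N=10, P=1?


Formula: V(G) = E - N + 2P
V(G) = 15 - 10 + 2*1
V(G) = 5 + 2
V(G) = 7

7


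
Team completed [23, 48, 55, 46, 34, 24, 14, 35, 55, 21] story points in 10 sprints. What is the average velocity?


Formula: Avg velocity = Total points / Number of sprints
Points: [23, 48, 55, 46, 34, 24, 14, 35, 55, 21]
Sum = 23 + 48 + 55 + 46 + 34 + 24 + 14 + 35 + 55 + 21 = 355
Avg velocity = 355 / 10 = 35.5 points/sprint

35.5 points/sprint


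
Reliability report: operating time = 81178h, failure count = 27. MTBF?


Formula: MTBF = Total operating time / Number of failures
MTBF = 81178 / 27
MTBF = 3006.59 hours

3006.59 hours


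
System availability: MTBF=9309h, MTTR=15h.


Availability = MTBF / (MTBF + MTTR)
Availability = 9309 / (9309 + 15)
Availability = 9309 / 9324
Availability = 99.8391%

99.8391%


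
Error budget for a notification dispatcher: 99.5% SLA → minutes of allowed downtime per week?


Formula: allowed downtime = period * (100 - SLA) / 100
Period (week) = 10080 minutes
Unavailability fraction = (100 - 99.5) / 100
Allowed downtime = 10080 * (100 - 99.5) / 100
Allowed downtime = 50.4 minutes

50.4 minutes


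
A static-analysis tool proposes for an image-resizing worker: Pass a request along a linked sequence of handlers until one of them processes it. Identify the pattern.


This matches the Chain of Responsibility pattern

Chain of Responsibility


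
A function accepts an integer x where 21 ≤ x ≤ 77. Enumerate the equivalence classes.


Valid range: [21, 77]
Class 1: x < 21 — invalid
Class 2: 21 ≤ x ≤ 77 — valid
Class 3: x > 77 — invalid
Total equivalence classes: 3

3 equivalence classes


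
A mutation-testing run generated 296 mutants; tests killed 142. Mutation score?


Mutation score = killed / total * 100
Mutation score = 142 / 296 * 100
Mutation score = 47.97%

47.97%


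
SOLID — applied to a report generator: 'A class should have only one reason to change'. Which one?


This describes the Single Responsibility Principle (SRP)

Single Responsibility Principle (SRP)


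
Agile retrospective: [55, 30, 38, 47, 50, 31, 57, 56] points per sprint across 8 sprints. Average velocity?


Formula: Avg velocity = Total points / Number of sprints
Points: [55, 30, 38, 47, 50, 31, 57, 56]
Sum = 55 + 30 + 38 + 47 + 50 + 31 + 57 + 56 = 364
Avg velocity = 364 / 8 = 45.5 points/sprint

45.5 points/sprint


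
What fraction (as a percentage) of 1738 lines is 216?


Coverage = covered / total * 100
Coverage = 216 / 1738 * 100
Coverage = 12.43%

12.43%


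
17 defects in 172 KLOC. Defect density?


Defect density = defects / KLOC
Defect density = 17 / 172
Defect density = 0.099 defects/KLOC

0.099 defects/KLOC


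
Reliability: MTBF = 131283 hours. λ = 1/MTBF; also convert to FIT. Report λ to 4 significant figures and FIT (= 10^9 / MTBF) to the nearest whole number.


Formula: λ = 1 / MTBF; FIT = λ × 1e9 = 1e9 / MTBF
λ = 1 / 131283 ≈ 7.617e-06 failures/hour
FIT = 1e9 / 131283 ≈ 7617 failures per 1e9 hours (nearest whole number)

λ = 7.617e-06 /h, FIT = 7617


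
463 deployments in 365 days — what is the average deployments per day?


Formula: deployments per day = releases / days
= 463 / 365
= 1.268 deploys/day
(equivalently, 8.88 deploys/week)

1.268 deploys/day


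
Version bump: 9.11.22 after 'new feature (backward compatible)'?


Current: 9.11.22
Change category: 'new feature (backward compatible)' → minor bump
SemVer rule: minor bump → increment MINOR, reset PATCH to 0 (MAJOR unchanged)
New: 9.12.0

9.12.0


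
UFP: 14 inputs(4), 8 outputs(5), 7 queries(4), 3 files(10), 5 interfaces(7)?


UFP = EI*4 + EO*5 + EQ*4 + ILF*10 + EIF*7
UFP = 14*4 + 8*5 + 7*4 + 3*10 + 5*7
UFP = 56 + 40 + 28 + 30 + 35
UFP = 189

189


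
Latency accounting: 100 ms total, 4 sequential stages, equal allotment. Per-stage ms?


Formula: per_stage = total_budget / stages
per_stage = 100 / 4
per_stage = 25.0 ms

25.0 ms


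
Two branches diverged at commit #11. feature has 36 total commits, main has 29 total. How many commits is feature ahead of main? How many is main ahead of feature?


Common ancestor: commit #11
feature commits after divergence: 36 - 11 = 25
main commits after divergence: 29 - 11 = 18
feature is 25 commits ahead of main
main is 18 commits ahead of feature

feature ahead: 25, main ahead: 18


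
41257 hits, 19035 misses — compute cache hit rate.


Formula: hit rate = hits / (hits + misses) * 100
hit rate = 41257 / (41257 + 19035) * 100
hit rate = 41257 / 60292 * 100
hit rate = 68.43%

68.43%


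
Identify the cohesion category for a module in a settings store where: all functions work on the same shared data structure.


Reasoning: Functions share data
Type: Communicational cohesion

Communicational cohesion


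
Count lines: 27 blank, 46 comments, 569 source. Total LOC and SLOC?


Total LOC = blank + comment + code
Total LOC = 27 + 46 + 569 = 642
SLOC (source only) = code = 569

Total LOC: 642, SLOC: 569


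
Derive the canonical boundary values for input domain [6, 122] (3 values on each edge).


Range: [6, 122]
Boundaries: just below min, min, min+1, max-1, max, just above max
Values: [5, 6, 7, 121, 122, 123]

[5, 6, 7, 121, 122, 123]


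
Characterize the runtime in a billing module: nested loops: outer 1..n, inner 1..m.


Reasoning: product of independent bounds
Complexity: O(n*m)

O(n*m)


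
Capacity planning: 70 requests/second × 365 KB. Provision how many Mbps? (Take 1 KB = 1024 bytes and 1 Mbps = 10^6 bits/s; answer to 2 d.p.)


Formula: Mbps = payload_bytes * RPS * 8 / 1e6
Payload per request = 365 KB = 365 * 1024 = 373760 bytes
Total bytes/sec = 373760 * 70 = 26163200
Total bits/sec = 26163200 * 8 = 209305600
Mbps = 209305600 / 1e6 = 209.31

209.31 Mbps


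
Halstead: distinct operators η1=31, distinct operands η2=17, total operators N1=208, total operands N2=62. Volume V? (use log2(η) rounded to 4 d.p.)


Formula: V = N * log2(η), where N = N1 + N2 and η = η1 + η2
η = 31 + 17 = 48
N = 208 + 62 = 270
log2(48) ≈ 5.5850
V = 270 * 5.5850 = 1507.95

1507.95


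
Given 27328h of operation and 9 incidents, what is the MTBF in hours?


Formula: MTBF = Total operating time / Number of failures
MTBF = 27328 / 9
MTBF = 3036.44 hours

3036.44 hours


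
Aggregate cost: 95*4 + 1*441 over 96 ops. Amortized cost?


Formula: Amortized cost = Total cost / Operations
Total cost = (95 * 4) + (1 * 441)
Total cost = 380 + 441 = 821
Amortized = 821 / 96 = 8.5521

8.5521


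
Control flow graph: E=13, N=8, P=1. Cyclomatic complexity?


Formula: V(G) = E - N + 2P
V(G) = 13 - 8 + 2*1
V(G) = 5 + 2
V(G) = 7

7


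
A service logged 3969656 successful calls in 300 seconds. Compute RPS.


Formula: throughput = requests / seconds
throughput = 3969656 / 300
throughput = 13232.19 requests/second

13232.19 requests/second


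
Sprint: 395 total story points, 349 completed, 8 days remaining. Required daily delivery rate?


Formula: Required rate = Remaining points / Days left
Remaining = 395 - 349 = 46 points
Required rate = 46 / 8 = 5.75 points/day

5.75 points/day


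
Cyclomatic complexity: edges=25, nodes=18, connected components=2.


Formula: V(G) = E - N + 2P
V(G) = 25 - 18 + 2*2
V(G) = 7 + 4
V(G) = 11

11


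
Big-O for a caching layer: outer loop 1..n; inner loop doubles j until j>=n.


Reasoning: linear outer times logarithmic inner
Complexity: O(n log n)

O(n log n)


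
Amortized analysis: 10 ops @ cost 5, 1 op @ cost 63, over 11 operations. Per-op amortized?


Formula: Amortized cost = Total cost / Operations
Total cost = (10 * 5) + (1 * 63)
Total cost = 50 + 63 = 113
Amortized = 113 / 11 = 10.2727

10.2727


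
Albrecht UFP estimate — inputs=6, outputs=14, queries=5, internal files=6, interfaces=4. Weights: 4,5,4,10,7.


UFP = EI*4 + EO*5 + EQ*4 + ILF*10 + EIF*7
UFP = 6*4 + 14*5 + 5*4 + 6*10 + 4*7
UFP = 24 + 70 + 20 + 60 + 28
UFP = 202

202


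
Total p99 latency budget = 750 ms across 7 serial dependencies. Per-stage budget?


Formula: per_stage = total_budget / stages
per_stage = 750 / 7
per_stage = 107.14 ms

107.14 ms


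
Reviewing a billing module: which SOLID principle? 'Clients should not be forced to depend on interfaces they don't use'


This describes the Interface Segregation Principle (ISP)

Interface Segregation Principle (ISP)


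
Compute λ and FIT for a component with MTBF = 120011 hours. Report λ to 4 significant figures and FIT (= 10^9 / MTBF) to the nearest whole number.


Formula: λ = 1 / MTBF; FIT = λ × 1e9 = 1e9 / MTBF
λ = 1 / 120011 ≈ 8.333e-06 failures/hour
FIT = 1e9 / 120011 ≈ 8333 failures per 1e9 hours (nearest whole number)

λ = 8.333e-06 /h, FIT = 8333


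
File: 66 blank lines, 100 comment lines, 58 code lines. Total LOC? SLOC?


Total LOC = blank + comment + code
Total LOC = 66 + 100 + 58 = 224
SLOC (source only) = code = 58

Total LOC: 224, SLOC: 58


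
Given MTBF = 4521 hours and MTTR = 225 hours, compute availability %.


Availability = MTBF / (MTBF + MTTR)
Availability = 4521 / (4521 + 225)
Availability = 4521 / 4746
Availability = 95.2592%

95.2592%


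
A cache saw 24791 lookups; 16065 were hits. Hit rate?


Formula: hit rate = hits / (hits + misses) * 100
hit rate = 16065 / (16065 + 8726) * 100
hit rate = 16065 / 24791 * 100
hit rate = 64.8%

64.8%


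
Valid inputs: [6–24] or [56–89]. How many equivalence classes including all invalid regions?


Valid ranges: [6,24] and [56,89]
Class 1: x < 6 — invalid
Class 2: 6 ≤ x ≤ 24 — valid
Class 3: 24 < x < 56 — invalid (gap between ranges)
Class 4: 56 ≤ x ≤ 89 — valid
Class 5: x > 89 — invalid
Total equivalence classes: 5

5 equivalence classes


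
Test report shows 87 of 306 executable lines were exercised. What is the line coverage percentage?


Coverage = covered / total * 100
Coverage = 87 / 306 * 100
Coverage = 28.43%

28.43%


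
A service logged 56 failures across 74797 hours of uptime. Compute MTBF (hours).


Formula: MTBF = Total operating time / Number of failures
MTBF = 74797 / 56
MTBF = 1335.66 hours

1335.66 hours


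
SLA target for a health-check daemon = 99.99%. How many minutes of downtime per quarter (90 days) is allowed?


Formula: allowed downtime = period * (100 - SLA) / 100
Period (quarter (90 days)) = 129600 minutes
Unavailability fraction = (100 - 99.99) / 100
Allowed downtime = 129600 * (100 - 99.99) / 100
Allowed downtime = 12.96 minutes

12.96 minutes


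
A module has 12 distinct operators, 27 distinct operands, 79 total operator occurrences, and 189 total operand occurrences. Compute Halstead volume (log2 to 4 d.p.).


Formula: V = N * log2(η), where N = N1 + N2 and η = η1 + η2
η = 12 + 27 = 39
N = 79 + 189 = 268
log2(39) ≈ 5.2854
V = 268 * 5.2854 = 1416.49

1416.49


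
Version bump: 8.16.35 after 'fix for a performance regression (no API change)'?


Current: 8.16.35
Change category: 'fix for a performance regression (no API change)' → patch bump
SemVer rule: patch bump → increment PATCH (MAJOR and MINOR unchanged)
New: 8.16.36

8.16.36


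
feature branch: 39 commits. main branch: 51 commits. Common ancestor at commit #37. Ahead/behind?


Common ancestor: commit #37
feature commits after divergence: 39 - 37 = 2
main commits after divergence: 51 - 37 = 14
feature is 2 commits ahead of main
main is 14 commits ahead of feature

feature ahead: 2, main ahead: 14


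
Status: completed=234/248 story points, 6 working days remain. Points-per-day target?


Formula: Required rate = Remaining points / Days left
Remaining = 248 - 234 = 14 points
Required rate = 14 / 6 = 2.33 points/day

2.33 points/day


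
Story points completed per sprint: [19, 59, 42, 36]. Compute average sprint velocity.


Formula: Avg velocity = Total points / Number of sprints
Points: [19, 59, 42, 36]
Sum = 19 + 59 + 42 + 36 = 156
Avg velocity = 156 / 4 = 39.0 points/sprint

39.0 points/sprint


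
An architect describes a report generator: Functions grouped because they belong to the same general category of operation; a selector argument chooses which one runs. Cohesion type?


Reasoning: Grouped by category of activity, not by data or sequence
Type: Logical cohesion

Logical cohesion


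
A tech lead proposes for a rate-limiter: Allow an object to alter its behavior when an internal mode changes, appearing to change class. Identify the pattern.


This matches the State pattern

State


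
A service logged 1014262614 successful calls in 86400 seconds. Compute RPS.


Formula: throughput = requests / seconds
throughput = 1014262614 / 86400
throughput = 11739.15 requests/second

11739.15 requests/second


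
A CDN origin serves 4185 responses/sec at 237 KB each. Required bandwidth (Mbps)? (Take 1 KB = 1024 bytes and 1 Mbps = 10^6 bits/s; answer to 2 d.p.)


Formula: Mbps = payload_bytes * RPS * 8 / 1e6
Payload per request = 237 KB = 237 * 1024 = 242688 bytes
Total bytes/sec = 242688 * 4185 = 1015649280
Total bits/sec = 1015649280 * 8 = 8125194240
Mbps = 8125194240 / 1e6 = 8125.19

8125.19 Mbps


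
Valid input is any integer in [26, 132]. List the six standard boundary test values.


Range: [26, 132]
Boundaries: just below min, min, min+1, max-1, max, just above max
Values: [25, 26, 27, 131, 132, 133]

[25, 26, 27, 131, 132, 133]


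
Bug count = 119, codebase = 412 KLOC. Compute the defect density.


Defect density = defects / KLOC
Defect density = 119 / 412
Defect density = 0.289 defects/KLOC

0.289 defects/KLOC


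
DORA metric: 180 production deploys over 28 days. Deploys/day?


Formula: deployments per day = releases / days
= 180 / 28
= 6.429 deploys/day
(equivalently, 45.0 deploys/week)

6.429 deploys/day


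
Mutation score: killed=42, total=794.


Mutation score = killed / total * 100
Mutation score = 42 / 794 * 100
Mutation score = 5.29%

5.29%


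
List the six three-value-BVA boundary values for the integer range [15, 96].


Range: [15, 96]
Boundaries: just below min, min, min+1, max-1, max, just above max
Values: [14, 15, 16, 95, 96, 97]

[14, 15, 16, 95, 96, 97]


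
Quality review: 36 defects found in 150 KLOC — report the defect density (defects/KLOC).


Defect density = defects / KLOC
Defect density = 36 / 150
Defect density = 0.24 defects/KLOC

0.24 defects/KLOC


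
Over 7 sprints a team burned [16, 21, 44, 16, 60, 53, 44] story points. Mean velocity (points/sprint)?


Formula: Avg velocity = Total points / Number of sprints
Points: [16, 21, 44, 16, 60, 53, 44]
Sum = 16 + 21 + 44 + 16 + 60 + 53 + 44 = 254
Avg velocity = 254 / 7 = 36.29 points/sprint

36.29 points/sprint


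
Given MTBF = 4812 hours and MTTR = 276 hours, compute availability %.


Availability = MTBF / (MTBF + MTTR)
Availability = 4812 / (4812 + 276)
Availability = 4812 / 5088
Availability = 94.5755%

94.5755%


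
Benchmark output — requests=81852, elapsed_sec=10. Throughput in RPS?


Formula: throughput = requests / seconds
throughput = 81852 / 10
throughput = 8185.2 requests/second

8185.2 requests/second


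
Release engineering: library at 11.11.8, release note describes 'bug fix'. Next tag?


Current: 11.11.8
Change category: 'bug fix' → patch bump
SemVer rule: patch bump → increment PATCH (MAJOR and MINOR unchanged)
New: 11.11.9

11.11.9


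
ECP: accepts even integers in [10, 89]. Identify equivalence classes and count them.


Constraint: even integers in [10, 89]
Class 1: x < 10 — out-of-range invalid
Class 2: x in [10,89] but odd — wrong type invalid
Class 3: x in [10,89] and even — valid
Class 4: x > 89 — out-of-range invalid
Total equivalence classes: 4

4 equivalence classes


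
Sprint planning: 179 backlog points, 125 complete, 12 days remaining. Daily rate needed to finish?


Formula: Required rate = Remaining points / Days left
Remaining = 179 - 125 = 54 points
Required rate = 54 / 12 = 4.5 points/day

4.5 points/day


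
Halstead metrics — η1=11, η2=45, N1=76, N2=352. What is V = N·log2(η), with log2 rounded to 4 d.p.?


Formula: V = N * log2(η), where N = N1 + N2 and η = η1 + η2
η = 11 + 45 = 56
N = 76 + 352 = 428
log2(56) ≈ 5.8074
V = 428 * 5.8074 = 2485.57

2485.57


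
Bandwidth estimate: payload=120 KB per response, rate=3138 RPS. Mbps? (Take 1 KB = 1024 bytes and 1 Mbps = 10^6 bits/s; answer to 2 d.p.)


Formula: Mbps = payload_bytes * RPS * 8 / 1e6
Payload per request = 120 KB = 120 * 1024 = 122880 bytes
Total bytes/sec = 122880 * 3138 = 385597440
Total bits/sec = 385597440 * 8 = 3084779520
Mbps = 3084779520 / 1e6 = 3084.78

3084.78 Mbps


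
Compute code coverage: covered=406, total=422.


Coverage = covered / total * 100
Coverage = 406 / 422 * 100
Coverage = 96.21%

96.21%


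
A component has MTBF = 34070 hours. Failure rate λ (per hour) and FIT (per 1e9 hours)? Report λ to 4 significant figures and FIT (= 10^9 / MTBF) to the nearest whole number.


Formula: λ = 1 / MTBF; FIT = λ × 1e9 = 1e9 / MTBF
λ = 1 / 34070 ≈ 2.935e-05 failures/hour
FIT = 1e9 / 34070 ≈ 29351 failures per 1e9 hours (nearest whole number)

λ = 2.935e-05 /h, FIT = 29351


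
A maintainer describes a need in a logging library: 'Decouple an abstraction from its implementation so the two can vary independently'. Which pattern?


This matches the Bridge pattern

Bridge


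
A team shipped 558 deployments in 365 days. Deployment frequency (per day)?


Formula: deployments per day = releases / days
= 558 / 365
= 1.529 deploys/day
(equivalently, 10.7 deploys/week)

1.529 deploys/day


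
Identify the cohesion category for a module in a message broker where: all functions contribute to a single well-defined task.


Reasoning: Best: single purpose
Type: Functional cohesion

Functional cohesion


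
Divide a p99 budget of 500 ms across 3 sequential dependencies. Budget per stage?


Formula: per_stage = total_budget / stages
per_stage = 500 / 3
per_stage = 166.67 ms

166.67 ms


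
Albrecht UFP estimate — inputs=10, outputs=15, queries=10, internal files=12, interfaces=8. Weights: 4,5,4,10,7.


UFP = EI*4 + EO*5 + EQ*4 + ILF*10 + EIF*7
UFP = 10*4 + 15*5 + 10*4 + 12*10 + 8*7
UFP = 40 + 75 + 40 + 120 + 56
UFP = 331

331


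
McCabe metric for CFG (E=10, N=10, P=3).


Formula: V(G) = E - N + 2P
V(G) = 10 - 10 + 2*3
V(G) = 0 + 6
V(G) = 6

6


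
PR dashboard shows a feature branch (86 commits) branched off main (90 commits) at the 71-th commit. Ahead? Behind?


Common ancestor: commit #71
feature commits after divergence: 86 - 71 = 15
main commits after divergence: 90 - 71 = 19
feature is 15 commits ahead of main
main is 19 commits ahead of feature

feature ahead: 15, main ahead: 19


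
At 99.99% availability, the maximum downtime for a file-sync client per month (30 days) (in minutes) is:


Formula: allowed downtime = period * (100 - SLA) / 100
Period (month (30 days)) = 43200 minutes
Unavailability fraction = (100 - 99.99) / 100
Allowed downtime = 43200 * (100 - 99.99) / 100
Allowed downtime = 4.32 minutes

4.32 minutes


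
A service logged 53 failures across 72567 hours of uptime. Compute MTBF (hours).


Formula: MTBF = Total operating time / Number of failures
MTBF = 72567 / 53
MTBF = 1369.19 hours

1369.19 hours


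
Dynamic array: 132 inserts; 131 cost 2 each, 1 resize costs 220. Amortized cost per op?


Formula: Amortized cost = Total cost / Operations
Total cost = (131 * 2) + (1 * 220)
Total cost = 262 + 220 = 482
Amortized = 482 / 132 = 3.6515

3.6515


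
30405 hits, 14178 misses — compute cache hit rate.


Formula: hit rate = hits / (hits + misses) * 100
hit rate = 30405 / (30405 + 14178) * 100
hit rate = 30405 / 44583 * 100
hit rate = 68.2%

68.2%


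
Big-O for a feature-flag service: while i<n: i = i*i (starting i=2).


Reasoning: squaring drives double-exponential growth; iterations ~ log log n
Complexity: O(log log n)

O(log log n)


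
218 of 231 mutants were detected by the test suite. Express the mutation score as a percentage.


Mutation score = killed / total * 100
Mutation score = 218 / 231 * 100
Mutation score = 94.37%

94.37%


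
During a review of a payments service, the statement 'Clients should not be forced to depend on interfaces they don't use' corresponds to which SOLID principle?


This describes the Interface Segregation Principle (ISP)

Interface Segregation Principle (ISP)


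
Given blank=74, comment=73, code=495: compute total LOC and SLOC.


Total LOC = blank + comment + code
Total LOC = 74 + 73 + 495 = 642
SLOC (source only) = code = 495

Total LOC: 642, SLOC: 495


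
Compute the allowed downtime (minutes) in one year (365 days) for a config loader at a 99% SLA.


Formula: allowed downtime = period * (100 - SLA) / 100
Period (year (365 days)) = 525600 minutes
Unavailability fraction = (100 - 99.0) / 100
Allowed downtime = 525600 * (100 - 99.0) / 100
Allowed downtime = 5256.0 minutes

5256.0 minutes


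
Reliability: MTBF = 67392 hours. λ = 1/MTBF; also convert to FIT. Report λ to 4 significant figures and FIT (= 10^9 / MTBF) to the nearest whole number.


Formula: λ = 1 / MTBF; FIT = λ × 1e9 = 1e9 / MTBF
λ = 1 / 67392 ≈ 1.484e-05 failures/hour
FIT = 1e9 / 67392 ≈ 14839 failures per 1e9 hours (nearest whole number)

λ = 1.484e-05 /h, FIT = 14839


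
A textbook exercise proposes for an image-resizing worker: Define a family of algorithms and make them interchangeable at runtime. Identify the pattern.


This matches the Strategy pattern

Strategy


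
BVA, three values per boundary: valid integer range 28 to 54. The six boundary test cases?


Range: [28, 54]
Boundaries: just below min, min, min+1, max-1, max, just above max
Values: [27, 28, 29, 53, 54, 55]

[27, 28, 29, 53, 54, 55]


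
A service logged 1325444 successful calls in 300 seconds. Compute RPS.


Formula: throughput = requests / seconds
throughput = 1325444 / 300
throughput = 4418.15 requests/second

4418.15 requests/second


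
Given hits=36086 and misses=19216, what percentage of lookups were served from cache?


Formula: hit rate = hits / (hits + misses) * 100
hit rate = 36086 / (36086 + 19216) * 100
hit rate = 36086 / 55302 * 100
hit rate = 65.25%

65.25%


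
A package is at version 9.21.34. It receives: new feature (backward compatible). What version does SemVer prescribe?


Current: 9.21.34
Change category: 'new feature (backward compatible)' → minor bump
SemVer rule: minor bump → increment MINOR, reset PATCH to 0 (MAJOR unchanged)
New: 9.22.0

9.22.0


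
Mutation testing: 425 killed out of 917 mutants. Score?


Mutation score = killed / total * 100
Mutation score = 425 / 917 * 100
Mutation score = 46.35%

46.35%


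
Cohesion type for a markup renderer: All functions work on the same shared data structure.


Reasoning: Functions share data
Type: Communicational cohesion

Communicational cohesion


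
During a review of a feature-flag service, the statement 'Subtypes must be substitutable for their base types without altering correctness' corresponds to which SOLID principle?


This describes the Liskov Substitution Principle (LSP)

Liskov Substitution Principle (LSP)


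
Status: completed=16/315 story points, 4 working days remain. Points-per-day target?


Formula: Required rate = Remaining points / Days left
Remaining = 315 - 16 = 299 points
Required rate = 299 / 4 = 74.75 points/day

74.75 points/day


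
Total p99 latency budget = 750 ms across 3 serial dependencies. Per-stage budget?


Formula: per_stage = total_budget / stages
per_stage = 750 / 3
per_stage = 250.0 ms

250.0 ms


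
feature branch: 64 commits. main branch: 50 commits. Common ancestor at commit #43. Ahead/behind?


Common ancestor: commit #43
feature commits after divergence: 64 - 43 = 21
main commits after divergence: 50 - 43 = 7
feature is 21 commits ahead of main
main is 7 commits ahead of feature

feature ahead: 21, main ahead: 7


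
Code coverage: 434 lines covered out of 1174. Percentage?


Coverage = covered / total * 100
Coverage = 434 / 1174 * 100
Coverage = 36.97%

36.97%


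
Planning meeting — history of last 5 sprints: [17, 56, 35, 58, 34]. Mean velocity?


Formula: Avg velocity = Total points / Number of sprints
Points: [17, 56, 35, 58, 34]
Sum = 17 + 56 + 35 + 58 + 34 = 200
Avg velocity = 200 / 5 = 40.0 points/sprint

40.0 points/sprint


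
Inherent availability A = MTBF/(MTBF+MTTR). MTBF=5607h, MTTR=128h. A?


Availability = MTBF / (MTBF + MTTR)
Availability = 5607 / (5607 + 128)
Availability = 5607 / 5735
Availability = 97.7681%

97.7681%
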